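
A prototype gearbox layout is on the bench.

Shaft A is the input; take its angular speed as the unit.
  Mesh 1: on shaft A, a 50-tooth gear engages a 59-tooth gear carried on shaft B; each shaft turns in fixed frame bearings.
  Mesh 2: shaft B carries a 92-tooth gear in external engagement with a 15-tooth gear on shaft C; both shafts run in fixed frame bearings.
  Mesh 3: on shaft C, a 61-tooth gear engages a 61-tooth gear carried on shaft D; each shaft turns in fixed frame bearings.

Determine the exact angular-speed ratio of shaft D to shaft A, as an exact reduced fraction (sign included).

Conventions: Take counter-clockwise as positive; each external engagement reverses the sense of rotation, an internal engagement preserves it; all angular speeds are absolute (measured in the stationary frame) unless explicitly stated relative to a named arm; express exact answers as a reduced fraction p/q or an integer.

-920/177

class = fixed-axis compound train [3 meshes; 3 ratios multiply, 3 sense flips]
mesh 1 [50T→59T]: running ratio 50/59, sense −
mesh 2 [92T→15T]: running ratio 920/177, sense +
mesh 3 [61T→61T]: running ratio 920/177, sense −
ω_out/ω_in = -920/177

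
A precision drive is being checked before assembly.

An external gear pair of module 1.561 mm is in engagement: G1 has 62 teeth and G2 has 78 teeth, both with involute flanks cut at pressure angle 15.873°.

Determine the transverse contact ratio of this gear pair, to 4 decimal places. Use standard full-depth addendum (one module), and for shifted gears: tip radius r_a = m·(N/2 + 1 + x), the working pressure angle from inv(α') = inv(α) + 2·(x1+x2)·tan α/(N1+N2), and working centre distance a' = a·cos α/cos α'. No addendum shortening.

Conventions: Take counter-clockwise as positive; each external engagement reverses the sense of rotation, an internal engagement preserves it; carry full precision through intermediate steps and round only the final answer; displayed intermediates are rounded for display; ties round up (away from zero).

single-mesh involute tooth geometry (62T engaging 78T at module 1.561)
base radii: r_b1 = 46.545866, r_b2 = 58.557702
tip radii: r_a1 = 49.952000, r_a2 = 62.440000
no profile shift: α' = α, a' = a
action lengths: √(r_a1²−r_b1²) = 18.129663, √(r_a2²−r_b2²) = 21.673696
base pitch p_b = π·m·cos α = 4.717037
CR = (18.129663 + 21.673696 − 109.270000·sin 15.87300°)/4.717037 = 2.102456
contact ratio ≈ 2.1025

2.1025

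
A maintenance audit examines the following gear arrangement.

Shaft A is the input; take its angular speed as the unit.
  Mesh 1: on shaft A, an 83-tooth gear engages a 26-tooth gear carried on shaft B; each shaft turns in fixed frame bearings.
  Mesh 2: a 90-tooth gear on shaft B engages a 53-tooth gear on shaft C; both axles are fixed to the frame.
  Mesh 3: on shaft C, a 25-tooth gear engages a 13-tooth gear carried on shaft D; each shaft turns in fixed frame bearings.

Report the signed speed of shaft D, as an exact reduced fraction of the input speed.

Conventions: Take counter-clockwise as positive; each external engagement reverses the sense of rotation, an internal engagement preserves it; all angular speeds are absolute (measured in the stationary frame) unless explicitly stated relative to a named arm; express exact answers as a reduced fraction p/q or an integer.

-93375/8957

3-mesh fixed-axis compound train (all bearings frame-fixed)
mesh 1 [83T→26T]: |ω|/ω_in = 1×83/26 = 83/26, sense flips to −
mesh 2 [90T→53T]: |ω|/ω_in = (83/26)×90/53 = 3735/689, sense flips to +
mesh 3 [25T→13T]: |ω|/ω_in = (3735/689)×25/13 = 93375/8957, sense flips to −
signed output speed (× input speed) = -93375/8957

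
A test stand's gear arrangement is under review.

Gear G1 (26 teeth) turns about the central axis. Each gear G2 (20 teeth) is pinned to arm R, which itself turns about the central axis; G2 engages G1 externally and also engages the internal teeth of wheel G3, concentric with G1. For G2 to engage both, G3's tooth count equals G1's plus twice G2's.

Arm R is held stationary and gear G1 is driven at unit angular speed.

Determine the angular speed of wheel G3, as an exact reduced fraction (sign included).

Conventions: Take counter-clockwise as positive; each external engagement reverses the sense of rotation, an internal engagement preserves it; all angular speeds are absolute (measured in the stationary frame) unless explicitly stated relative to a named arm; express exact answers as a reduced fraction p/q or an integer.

recognized (axles ride arm R): planetary set, 26/20/66 teeth
ring teeth: 26 + 2·20 = 66
26(ω_sun−ω_arm) = −66(ω_ring−ω_arm),  ω_arm = 0, ω_sun = 1
ω_ring = 0 − (26/66)(1−0) = -13/33
exact speed ratio = -13/33

-13/33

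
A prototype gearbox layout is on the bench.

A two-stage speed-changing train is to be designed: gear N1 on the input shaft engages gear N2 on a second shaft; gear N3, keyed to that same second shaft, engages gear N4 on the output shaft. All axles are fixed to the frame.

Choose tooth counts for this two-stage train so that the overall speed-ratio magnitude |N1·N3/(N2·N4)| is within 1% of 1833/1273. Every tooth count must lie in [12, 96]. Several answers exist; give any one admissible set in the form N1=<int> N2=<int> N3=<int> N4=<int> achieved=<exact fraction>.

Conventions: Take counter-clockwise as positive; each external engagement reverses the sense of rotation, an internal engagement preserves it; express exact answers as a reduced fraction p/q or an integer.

N1=39 N2=19 N3=47 N4=67 achieved=1833/1273

class = fixed-axis compound train [2-stage, 1833/1273 wanted]
target = 1833/1273 in lowest terms: an exact hit needs N1·N3 = k·1833 and N2·N4 = k·1273 for one integer k, every count in [12, 96]; additionally prefer no 1:1 stage (N1 ≠ N2, N3 ≠ N4)
k = 1: N1·N3 = 1833 = 39·47, N2·N4 = 1273 = 19·67
achieved = 39·47/(19·67) = 1833/1273; |achieved − target| = 0 ≤ 1833/127300 ✓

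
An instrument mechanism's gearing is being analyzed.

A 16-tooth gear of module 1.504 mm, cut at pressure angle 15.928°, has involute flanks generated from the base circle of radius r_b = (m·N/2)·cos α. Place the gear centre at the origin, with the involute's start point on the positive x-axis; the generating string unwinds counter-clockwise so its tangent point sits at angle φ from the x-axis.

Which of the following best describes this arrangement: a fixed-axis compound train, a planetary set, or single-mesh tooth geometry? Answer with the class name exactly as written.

topology: single-mesh involute geometry — m = 1.504, N = 16
classification: single-mesh tooth geometry

single-mesh tooth geometry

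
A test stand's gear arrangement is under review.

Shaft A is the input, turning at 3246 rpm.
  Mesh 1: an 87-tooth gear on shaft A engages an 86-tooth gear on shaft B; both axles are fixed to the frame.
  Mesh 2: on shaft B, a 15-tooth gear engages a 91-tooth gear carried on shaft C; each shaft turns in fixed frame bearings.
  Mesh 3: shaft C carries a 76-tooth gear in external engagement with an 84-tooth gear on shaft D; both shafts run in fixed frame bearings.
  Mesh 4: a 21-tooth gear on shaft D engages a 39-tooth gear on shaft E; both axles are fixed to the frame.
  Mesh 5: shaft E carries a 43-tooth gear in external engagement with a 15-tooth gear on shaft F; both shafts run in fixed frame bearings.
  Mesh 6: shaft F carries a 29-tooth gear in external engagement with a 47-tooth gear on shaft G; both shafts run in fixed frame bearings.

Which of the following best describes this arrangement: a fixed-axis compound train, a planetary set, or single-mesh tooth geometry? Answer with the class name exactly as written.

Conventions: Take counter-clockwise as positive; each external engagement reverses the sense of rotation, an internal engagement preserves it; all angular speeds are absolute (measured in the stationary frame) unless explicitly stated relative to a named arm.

fixed-axis compound train

recognized (7 fixed axles, 6 meshes): fixed-axis compound train
classification: fixed-axis compound train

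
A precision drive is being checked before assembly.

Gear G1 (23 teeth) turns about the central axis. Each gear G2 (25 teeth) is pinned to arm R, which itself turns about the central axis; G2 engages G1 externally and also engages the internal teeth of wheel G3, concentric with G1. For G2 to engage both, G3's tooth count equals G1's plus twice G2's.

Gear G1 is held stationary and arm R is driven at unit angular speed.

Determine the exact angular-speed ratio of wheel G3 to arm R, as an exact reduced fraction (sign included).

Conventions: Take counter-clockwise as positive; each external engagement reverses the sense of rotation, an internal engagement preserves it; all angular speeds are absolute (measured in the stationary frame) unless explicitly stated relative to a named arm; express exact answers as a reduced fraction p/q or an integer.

class = planetary set [G3 = 23+2·25 = 73; Willis about the carrier]
ring teeth: 23 + 2·25 = 73
23(ω_sun−ω_arm) = −73(ω_ring−ω_arm),  ω_sun = 0, ω_arm = 1
ω_ring = 1 − (23/73)(0−1) = 96/73
ω_out/ω_in = 96/73

96/73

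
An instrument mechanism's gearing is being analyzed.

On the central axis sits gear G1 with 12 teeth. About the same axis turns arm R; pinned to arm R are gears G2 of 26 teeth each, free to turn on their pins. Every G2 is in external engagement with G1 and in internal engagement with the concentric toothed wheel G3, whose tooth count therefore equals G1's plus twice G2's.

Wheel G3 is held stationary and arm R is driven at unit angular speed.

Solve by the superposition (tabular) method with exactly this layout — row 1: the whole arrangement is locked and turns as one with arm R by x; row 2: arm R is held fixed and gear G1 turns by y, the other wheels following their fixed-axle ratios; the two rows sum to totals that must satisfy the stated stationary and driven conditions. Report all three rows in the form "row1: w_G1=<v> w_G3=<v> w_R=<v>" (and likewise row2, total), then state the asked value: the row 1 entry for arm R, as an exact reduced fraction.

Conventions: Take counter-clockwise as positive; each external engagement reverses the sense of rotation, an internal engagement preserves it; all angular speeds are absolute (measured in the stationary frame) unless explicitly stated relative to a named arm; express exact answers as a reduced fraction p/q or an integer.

class = planetary set [G3 = 12+2·26 = 64; Willis about the carrier]
superposition row 1 [locked train]: every member turns x
row 2: sun turns y, ring = −(12/64)·y, arm 0
boundary: total ω_ring = x − (12/64)·y = 0 and total ω_arm = x = 1  ⇒  y = 16/3, x = 1
row 2 ring = −(12/64)·16/3 = -1
totals (row 1 + row 2): sun 1 + 16/3 = 19/3, ring 1 + (-1) = 0, arm 1 + 0 = 1
asked cell (row1, arm) = 1

row1: w_G1=1 w_G3=1 w_R=1
row2: w_G1=16/3 w_G3=-1 w_R=0
total: w_G1=19/3 w_G3=0 w_R=1
asked value: 1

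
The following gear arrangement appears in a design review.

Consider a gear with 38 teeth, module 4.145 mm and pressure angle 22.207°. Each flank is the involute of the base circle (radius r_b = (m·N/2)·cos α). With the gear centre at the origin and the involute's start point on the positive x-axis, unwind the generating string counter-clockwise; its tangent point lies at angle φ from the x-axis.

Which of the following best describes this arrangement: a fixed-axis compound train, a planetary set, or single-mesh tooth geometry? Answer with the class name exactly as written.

topology: single-mesh involute geometry — m = 4.145, N = 38
classification: single-mesh tooth geometry

single-mesh tooth geometry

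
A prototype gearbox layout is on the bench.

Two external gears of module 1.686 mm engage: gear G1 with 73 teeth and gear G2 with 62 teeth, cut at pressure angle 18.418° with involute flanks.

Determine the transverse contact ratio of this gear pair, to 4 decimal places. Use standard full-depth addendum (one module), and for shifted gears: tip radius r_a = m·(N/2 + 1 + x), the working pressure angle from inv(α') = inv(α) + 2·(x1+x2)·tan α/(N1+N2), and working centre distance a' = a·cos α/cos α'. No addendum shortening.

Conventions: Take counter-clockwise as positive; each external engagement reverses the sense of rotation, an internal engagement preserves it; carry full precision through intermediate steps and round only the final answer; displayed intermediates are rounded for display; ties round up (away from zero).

recognized (one external pair, fixed centres): single-mesh tooth geometry, m = 1.686, N1 = 73, N2 = 62
base radii: r_b1 = 58.386776, r_b2 = 49.588768
tip radii: r_a1 = 63.225000, r_a2 = 53.952000
no profile shift: α' = α, a' = a
action lengths: √(r_a1²−r_b1²) = 24.256650, √(r_a2²−r_b2²) = 21.254937
base pitch p_b = π·m·cos α = 5.025410
CR = (24.256650 + 21.254937 − 113.805000·sin 18.41800°)/5.025410 = 1.901382
contact ratio ≈ 1.9014

1.9014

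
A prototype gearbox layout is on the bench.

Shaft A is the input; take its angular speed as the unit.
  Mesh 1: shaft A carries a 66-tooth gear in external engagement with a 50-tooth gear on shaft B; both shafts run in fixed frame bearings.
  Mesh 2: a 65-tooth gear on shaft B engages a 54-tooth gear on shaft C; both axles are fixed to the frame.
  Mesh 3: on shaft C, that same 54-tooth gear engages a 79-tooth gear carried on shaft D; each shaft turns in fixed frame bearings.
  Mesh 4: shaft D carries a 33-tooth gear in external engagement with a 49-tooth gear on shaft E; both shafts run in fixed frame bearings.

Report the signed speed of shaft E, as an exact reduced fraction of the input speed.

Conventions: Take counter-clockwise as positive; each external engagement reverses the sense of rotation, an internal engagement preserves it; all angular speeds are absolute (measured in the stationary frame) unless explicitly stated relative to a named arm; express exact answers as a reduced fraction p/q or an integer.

4-mesh fixed-axis compound train (all bearings frame-fixed)
mesh 1 [66T→50T]: |ω|/ω_in = 1×66/50 = 33/25, sense flips to −
mesh 2 [65T→54T]: |ω|/ω_in = (33/25)×65/54 = 143/90, sense flips to +
mesh 3 [54T→79T]: |ω|/ω_in = (143/90)×54/79 = 429/395, sense flips to −
mesh 4 [33T→49T]: |ω|/ω_in = (429/395)×33/49 = 14157/19355, sense flips to +
signed output speed (× input speed) = 14157/19355

14157/19355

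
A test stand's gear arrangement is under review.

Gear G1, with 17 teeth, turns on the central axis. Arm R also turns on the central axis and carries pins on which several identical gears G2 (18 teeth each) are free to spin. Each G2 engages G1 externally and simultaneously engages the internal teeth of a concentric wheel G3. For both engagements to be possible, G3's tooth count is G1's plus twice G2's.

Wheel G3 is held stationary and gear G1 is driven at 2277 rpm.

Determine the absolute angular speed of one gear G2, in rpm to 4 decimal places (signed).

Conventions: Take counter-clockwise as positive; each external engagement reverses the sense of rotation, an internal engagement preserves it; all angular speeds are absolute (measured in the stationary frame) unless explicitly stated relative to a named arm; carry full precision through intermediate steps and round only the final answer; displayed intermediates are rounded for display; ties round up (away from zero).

planetary set (17T centre, 18T on arm, 53T internal) — Willis relation
normalise by the input: solve with ω_sun = 1, then scale by 2277 rpm
ring teeth: 17 + 2·18 = 53
17(ω_sun−ω_arm) = −53(ω_ring−ω_arm),  ω_ring = 0, ω_sun = 1
17(1−ω_arm) = −53(0−ω_arm)  ⇒  70·ω_arm = 17  ⇒  ω_arm = 17/70
sun–planet mesh: 17·(1−17/70) = −18·(ω_p−ω_arm)  ⇒  ω_p−ω_arm = -901/1260
ω_p = 17/70 − 901/1260 = -17/36
scale: ω_p = -17/36 × 2277 rpm = -1075.2500 rpm

-1075.2500 rpm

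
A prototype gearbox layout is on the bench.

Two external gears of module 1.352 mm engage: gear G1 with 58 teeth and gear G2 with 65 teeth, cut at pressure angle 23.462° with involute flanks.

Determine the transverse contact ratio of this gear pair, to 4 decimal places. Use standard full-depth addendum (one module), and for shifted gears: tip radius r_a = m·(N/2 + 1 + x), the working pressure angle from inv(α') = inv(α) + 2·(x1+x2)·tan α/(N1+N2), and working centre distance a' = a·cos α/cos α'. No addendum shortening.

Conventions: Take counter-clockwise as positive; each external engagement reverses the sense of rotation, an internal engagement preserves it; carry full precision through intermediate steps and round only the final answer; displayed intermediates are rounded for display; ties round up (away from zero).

recognized (one external pair, fixed centres): single-mesh tooth geometry, m = 1.352, N1 = 58, N2 = 65
base radii: r_b1 = 35.966452, r_b2 = 40.307231
tip radii: r_a1 = 40.560000, r_a2 = 45.292000
no profile shift: α' = α, a' = a
action lengths: √(r_a1²−r_b1²) = 18.749077, √(r_a2²−r_b2²) = 20.656534
base pitch p_b = π·m·cos α = 3.896274
CR = (18.749077 + 20.656534 − 83.148000·sin 23.46200°)/3.896274 = 1.617187
contact ratio ≈ 1.6172

1.6172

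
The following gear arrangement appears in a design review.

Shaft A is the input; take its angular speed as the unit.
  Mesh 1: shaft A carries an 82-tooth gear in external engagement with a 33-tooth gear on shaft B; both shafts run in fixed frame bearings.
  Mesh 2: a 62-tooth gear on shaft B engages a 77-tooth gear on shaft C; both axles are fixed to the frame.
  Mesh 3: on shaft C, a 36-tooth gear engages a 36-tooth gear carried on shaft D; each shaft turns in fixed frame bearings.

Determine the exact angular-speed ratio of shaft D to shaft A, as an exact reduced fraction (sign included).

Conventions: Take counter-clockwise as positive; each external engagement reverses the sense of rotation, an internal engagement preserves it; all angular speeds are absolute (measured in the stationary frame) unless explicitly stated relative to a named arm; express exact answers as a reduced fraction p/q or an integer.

-5084/2541

class = fixed-axis compound train [3 meshes; 3 ratios multiply, 3 sense flips]
mesh 1 [82T→33T]: running ratio 82/33, sense −
mesh 2 [62T→77T]: running ratio 5084/2541, sense +
mesh 3 [36T→36T]: running ratio 5084/2541, sense −
ω_out/ω_in = -5084/2541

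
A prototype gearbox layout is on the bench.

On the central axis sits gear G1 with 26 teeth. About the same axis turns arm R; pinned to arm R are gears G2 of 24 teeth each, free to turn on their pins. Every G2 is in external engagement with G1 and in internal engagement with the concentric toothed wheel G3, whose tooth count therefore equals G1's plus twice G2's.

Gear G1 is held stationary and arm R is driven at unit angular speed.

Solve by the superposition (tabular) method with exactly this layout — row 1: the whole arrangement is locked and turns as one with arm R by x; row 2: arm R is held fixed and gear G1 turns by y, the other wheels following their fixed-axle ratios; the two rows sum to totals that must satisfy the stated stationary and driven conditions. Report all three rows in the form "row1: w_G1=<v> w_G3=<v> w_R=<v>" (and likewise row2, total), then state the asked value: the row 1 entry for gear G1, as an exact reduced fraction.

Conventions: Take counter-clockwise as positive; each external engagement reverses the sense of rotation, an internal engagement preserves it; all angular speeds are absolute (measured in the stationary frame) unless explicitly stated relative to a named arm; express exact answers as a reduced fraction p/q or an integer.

row1: w_G1=1 w_G3=1 w_R=1
row2: w_G1=-1 w_G3=13/37 w_R=0
total: w_G1=0 w_G3=50/37 w_R=1
asked value: 1

topology: planetary set — G1 26T / G2 24T / G3 74T, arm = carrier (Willis)
row 1 — lock + rotate with arm: ω_sun = ω_ring = ω_arm = x
row 2 (arm held, sun turns y): ω_ring = −(26/74)·y, ω_arm = 0
boundary: total ω_sun = x + y = 0 and total ω_arm = x = 1  ⇒  y = -1, x = 1
row 2 ring = −(26/74)·(-1) = 13/37
totals (row 1 + row 2): sun 1 + (-1) = 0, ring 1 + 13/37 = 50/37, arm 1 + 0 = 1
asked cell (row1, sun) = 1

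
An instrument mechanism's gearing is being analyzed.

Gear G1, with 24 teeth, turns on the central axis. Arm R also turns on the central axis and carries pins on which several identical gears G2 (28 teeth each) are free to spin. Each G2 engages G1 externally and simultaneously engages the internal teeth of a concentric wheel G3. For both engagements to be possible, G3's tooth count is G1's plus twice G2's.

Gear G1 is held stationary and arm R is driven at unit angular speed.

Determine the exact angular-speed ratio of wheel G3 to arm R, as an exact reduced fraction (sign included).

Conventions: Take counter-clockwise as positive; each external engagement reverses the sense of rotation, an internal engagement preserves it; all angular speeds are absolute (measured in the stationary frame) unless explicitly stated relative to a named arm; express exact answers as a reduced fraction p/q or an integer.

13/10

recognized (axles ride arm R): planetary set, 24/28/80 teeth
ring teeth: 24 + 2·28 = 80
24(ω_sun−ω_arm) = −80(ω_ring−ω_arm),  ω_sun = 0, ω_arm = 1
ω_ring = 1 − (24/80)(0−1) = 13/10
ω_out/ω_in = 13/10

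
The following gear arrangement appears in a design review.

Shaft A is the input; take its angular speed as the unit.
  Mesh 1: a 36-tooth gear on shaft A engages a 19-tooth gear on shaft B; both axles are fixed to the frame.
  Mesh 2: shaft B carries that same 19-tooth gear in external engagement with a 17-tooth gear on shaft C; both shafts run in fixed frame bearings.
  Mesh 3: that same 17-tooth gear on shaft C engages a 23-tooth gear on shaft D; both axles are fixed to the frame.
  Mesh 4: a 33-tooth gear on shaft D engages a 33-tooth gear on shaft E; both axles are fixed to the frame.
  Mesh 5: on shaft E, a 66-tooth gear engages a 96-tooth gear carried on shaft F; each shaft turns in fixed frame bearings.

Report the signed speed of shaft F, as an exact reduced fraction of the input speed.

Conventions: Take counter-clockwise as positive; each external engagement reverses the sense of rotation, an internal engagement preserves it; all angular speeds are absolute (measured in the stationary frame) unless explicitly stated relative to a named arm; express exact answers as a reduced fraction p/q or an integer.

5-mesh fixed-axis compound train (all bearings frame-fixed)
mesh 1 [36T→19T]: |ω|/ω_in = 1×36/19 = 36/19, sense flips to −
mesh 2 [19T→17T]: |ω|/ω_in = (36/19)×19/17 = 36/17, sense flips to +
mesh 3 [17T→23T]: |ω|/ω_in = (36/17)×17/23 = 36/23, sense flips to −
mesh 4 [33T→33T]: |ω|/ω_in = (36/23)×33/33 = 36/23, sense flips to +
mesh 5 [66T→96T]: |ω|/ω_in = (36/23)×66/96 = 99/92, sense flips to −
signed output speed (× input speed) = -99/92

-99/92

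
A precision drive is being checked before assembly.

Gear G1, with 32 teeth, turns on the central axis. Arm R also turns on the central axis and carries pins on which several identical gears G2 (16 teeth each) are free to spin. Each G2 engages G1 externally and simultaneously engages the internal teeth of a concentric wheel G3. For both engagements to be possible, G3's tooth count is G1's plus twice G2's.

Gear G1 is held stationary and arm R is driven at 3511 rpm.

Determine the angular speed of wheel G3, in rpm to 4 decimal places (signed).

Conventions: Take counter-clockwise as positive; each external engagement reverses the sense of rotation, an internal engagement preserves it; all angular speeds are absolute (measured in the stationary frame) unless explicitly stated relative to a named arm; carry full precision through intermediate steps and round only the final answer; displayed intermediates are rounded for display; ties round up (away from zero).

+5266.5000 rpm

class = planetary set [G3 = 32+2·16 = 64; Willis about the carrier]
normalise by the input: solve with ω_arm = 1, then scale by 3511 rpm
ring teeth: 32 + 2·16 = 64
32(ω_sun−ω_arm) = −64(ω_ring−ω_arm),  ω_sun = 0, ω_arm = 1
ω_ring = 1 − (32/64)(0−1) = 3/2
scale: ω_ring = 3/2 × 3511 rpm = +5266.5000 rpm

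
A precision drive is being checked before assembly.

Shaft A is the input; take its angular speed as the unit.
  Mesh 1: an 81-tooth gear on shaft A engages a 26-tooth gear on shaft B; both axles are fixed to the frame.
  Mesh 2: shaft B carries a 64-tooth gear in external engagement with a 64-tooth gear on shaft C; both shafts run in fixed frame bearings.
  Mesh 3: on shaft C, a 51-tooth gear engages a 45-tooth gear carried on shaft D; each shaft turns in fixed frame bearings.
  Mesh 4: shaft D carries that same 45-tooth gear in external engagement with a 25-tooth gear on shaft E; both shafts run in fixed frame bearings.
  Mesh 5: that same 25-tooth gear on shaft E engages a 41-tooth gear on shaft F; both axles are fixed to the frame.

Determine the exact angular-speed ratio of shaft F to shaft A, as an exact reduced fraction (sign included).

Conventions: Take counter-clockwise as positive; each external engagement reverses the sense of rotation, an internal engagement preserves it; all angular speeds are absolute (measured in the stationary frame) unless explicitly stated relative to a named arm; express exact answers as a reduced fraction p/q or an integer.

class = fixed-axis compound train [5 meshes; 5 ratios multiply, 5 sense flips]
mesh 1 [81T→26T]: running ratio 81/26, sense −
mesh 2 [64T→64T]: running ratio 81/26, sense +
mesh 3 [51T→45T]: running ratio 459/130, sense −
mesh 4 [45T→25T]: running ratio 4131/650, sense +
mesh 5 [25T→41T]: running ratio 4131/1066, sense −
ω_out/ω_in = -4131/1066

-4131/1066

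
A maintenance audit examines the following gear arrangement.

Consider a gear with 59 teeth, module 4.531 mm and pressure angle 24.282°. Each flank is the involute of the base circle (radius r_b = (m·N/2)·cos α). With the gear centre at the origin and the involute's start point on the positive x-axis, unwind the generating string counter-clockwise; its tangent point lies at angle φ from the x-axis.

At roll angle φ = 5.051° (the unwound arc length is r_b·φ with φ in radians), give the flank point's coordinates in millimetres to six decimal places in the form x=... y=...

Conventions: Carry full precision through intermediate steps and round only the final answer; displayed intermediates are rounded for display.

recognized (one wheel, involute flank): single-mesh tooth geometry, m = 4.531, N = 59
pitch radius r_p = m·N/2 = 4.531·59/2 = 133.664500
base radius r_b = r_p·cos α = 133.664500·cos 24.282° = 121.839538
roll angle φ = 5.051° = 0.08815658 rad
x = r_b·(cos φ + φ·sin φ) = 122.312061
y = r_b·(sin φ − φ·cos φ) = 0.027803

x=122.312061 y=0.027803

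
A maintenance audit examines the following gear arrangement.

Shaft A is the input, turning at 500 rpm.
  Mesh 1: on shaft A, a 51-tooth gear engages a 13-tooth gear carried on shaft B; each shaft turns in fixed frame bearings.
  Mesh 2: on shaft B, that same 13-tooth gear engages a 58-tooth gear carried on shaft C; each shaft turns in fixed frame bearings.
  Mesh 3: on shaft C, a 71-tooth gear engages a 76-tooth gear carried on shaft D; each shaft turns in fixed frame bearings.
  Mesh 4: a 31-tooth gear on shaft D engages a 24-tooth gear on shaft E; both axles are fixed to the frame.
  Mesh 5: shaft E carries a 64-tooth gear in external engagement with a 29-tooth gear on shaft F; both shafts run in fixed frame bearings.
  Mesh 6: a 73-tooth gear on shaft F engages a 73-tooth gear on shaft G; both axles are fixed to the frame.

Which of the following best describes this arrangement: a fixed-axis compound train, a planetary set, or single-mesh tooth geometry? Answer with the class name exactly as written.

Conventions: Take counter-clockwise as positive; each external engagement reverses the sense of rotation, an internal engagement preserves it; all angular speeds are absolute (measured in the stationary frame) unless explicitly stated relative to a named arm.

fixed-axis compound train

recognized (7 fixed axles, 6 meshes): fixed-axis compound train
classification: fixed-axis compound train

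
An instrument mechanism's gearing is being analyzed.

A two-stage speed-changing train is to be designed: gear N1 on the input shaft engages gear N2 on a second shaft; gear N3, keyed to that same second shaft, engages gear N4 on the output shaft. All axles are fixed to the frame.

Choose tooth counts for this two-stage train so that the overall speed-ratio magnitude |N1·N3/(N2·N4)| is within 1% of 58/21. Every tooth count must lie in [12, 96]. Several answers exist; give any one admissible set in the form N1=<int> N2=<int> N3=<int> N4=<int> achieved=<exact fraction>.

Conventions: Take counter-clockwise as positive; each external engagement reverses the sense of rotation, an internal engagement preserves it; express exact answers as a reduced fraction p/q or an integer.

N1=16 N2=12 N3=29 N4=14 achieved=58/21

class = fixed-axis compound train [2-stage, 58/21 wanted]
target = 58/21 in lowest terms: an exact hit needs N1·N3 = k·58 and N2·N4 = k·21 for one integer k, every count in [12, 96]; additionally prefer no 1:1 stage (N1 ≠ N2, N3 ≠ N4)
k = 1…7: no 1:1-free in-range split of k·58 and k·21 into factor pairs; take k = 8
k = 8: N1·N3 = 464 = 16·29, N2·N4 = 168 = 12·14
achieved = 16·29/(12·14) = 58/21; |achieved − target| = 0 ≤ 29/1050 ✓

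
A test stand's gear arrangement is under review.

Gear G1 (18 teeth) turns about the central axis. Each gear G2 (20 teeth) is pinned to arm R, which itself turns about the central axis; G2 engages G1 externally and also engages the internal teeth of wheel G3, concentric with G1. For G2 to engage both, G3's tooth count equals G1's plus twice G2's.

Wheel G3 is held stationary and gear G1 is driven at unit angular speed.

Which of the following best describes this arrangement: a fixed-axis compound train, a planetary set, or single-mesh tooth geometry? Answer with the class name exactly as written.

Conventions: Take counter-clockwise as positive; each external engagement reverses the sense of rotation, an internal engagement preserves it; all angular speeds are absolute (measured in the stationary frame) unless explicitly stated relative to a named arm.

planetary set

planetary set (18T centre, 20T on arm, 58T internal) — Willis relation
classification: planetary set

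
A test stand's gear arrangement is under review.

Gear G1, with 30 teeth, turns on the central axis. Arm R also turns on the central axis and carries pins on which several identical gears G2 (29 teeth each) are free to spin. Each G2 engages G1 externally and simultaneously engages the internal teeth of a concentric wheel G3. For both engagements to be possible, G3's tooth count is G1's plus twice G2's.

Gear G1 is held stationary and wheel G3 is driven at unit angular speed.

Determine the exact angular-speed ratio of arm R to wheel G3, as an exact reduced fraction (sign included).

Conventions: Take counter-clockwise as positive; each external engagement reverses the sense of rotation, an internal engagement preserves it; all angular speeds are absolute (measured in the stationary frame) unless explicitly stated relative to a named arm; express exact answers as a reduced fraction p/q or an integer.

planetary set (30T centre, 29T on arm, 88T internal) — Willis relation
ring teeth: 30 + 2·29 = 88
30(ω_sun−ω_arm) = −88(ω_ring−ω_arm),  ω_sun = 0, ω_ring = 1
30(0−ω_arm) = −88(1−ω_arm)  ⇒  118·ω_arm = 88  ⇒  ω_arm = 44/59
ω_out/ω_in = 44/59

44/59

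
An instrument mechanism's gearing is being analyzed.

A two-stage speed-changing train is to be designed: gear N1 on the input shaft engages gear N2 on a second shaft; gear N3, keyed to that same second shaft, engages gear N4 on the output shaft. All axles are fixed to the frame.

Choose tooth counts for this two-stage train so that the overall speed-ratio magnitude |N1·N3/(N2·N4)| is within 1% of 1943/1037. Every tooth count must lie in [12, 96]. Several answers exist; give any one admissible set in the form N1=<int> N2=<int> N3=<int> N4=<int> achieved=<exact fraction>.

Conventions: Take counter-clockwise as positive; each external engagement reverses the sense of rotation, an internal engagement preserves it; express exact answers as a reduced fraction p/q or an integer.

class = fixed-axis compound train [2-stage, 1943/1037 wanted]
target = 1943/1037 in lowest terms: an exact hit needs N1·N3 = k·1943 and N2·N4 = k·1037 for one integer k, every count in [12, 96]; additionally prefer no 1:1 stage (N1 ≠ N2, N3 ≠ N4)
k = 1: N1·N3 = 1943 = 29·67, N2·N4 = 1037 = 17·61
achieved = 29·67/(17·61) = 1943/1037; |achieved − target| = 0 ≤ 1943/103700 ✓

N1=29 N2=17 N3=67 N4=61 achieved=1943/1037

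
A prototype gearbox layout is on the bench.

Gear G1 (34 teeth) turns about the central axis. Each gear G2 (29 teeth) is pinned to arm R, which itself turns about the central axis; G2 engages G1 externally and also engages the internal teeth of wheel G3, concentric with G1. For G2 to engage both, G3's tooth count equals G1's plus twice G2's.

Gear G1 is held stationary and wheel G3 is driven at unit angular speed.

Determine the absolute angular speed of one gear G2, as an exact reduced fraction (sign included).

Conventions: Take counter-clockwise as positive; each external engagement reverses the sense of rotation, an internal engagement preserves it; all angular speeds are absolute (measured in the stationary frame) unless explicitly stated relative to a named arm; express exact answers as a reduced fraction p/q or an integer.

46/29

class = planetary set [G3 = 34+2·29 = 92; Willis about the carrier]
ring teeth: 34 + 2·29 = 92
34(ω_sun−ω_arm) = −92(ω_ring−ω_arm),  ω_sun = 0, ω_ring = 1
34(0−ω_arm) = −92(1−ω_arm)  ⇒  126·ω_arm = 92  ⇒  ω_arm = 46/63
sun–planet mesh: 34·(0−46/63) = −29·(ω_p−ω_arm)  ⇒  ω_p−ω_arm = 1564/1827
ω_p = 46/63 + 1564/1827 = 46/29
exact speed ratio = 46/29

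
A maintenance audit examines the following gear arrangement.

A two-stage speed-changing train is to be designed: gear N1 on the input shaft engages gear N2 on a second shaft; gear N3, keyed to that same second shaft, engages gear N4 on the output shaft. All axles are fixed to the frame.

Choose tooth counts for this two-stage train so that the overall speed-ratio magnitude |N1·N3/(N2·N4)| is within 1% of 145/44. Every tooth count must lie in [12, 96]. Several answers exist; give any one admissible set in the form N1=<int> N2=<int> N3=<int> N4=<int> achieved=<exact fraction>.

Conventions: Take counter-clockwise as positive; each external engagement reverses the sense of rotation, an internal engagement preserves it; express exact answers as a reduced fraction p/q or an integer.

N1=15 N2=12 N3=58 N4=22 achieved=145/44

2-stage fixed-axis compound train for ratio 145/44
target = 145/44 in lowest terms: an exact hit needs N1·N3 = k·145 and N2·N4 = k·44 for one integer k, every count in [12, 96]; additionally prefer no 1:1 stage (N1 ≠ N2, N3 ≠ N4)
k = 1…5: no 1:1-free in-range split of k·145 and k·44 into factor pairs; take k = 6
k = 6: N1·N3 = 870 = 15·58, N2·N4 = 264 = 12·22
achieved = 15·58/(12·22) = 145/44; |achieved − target| = 0 ≤ 29/880 ✓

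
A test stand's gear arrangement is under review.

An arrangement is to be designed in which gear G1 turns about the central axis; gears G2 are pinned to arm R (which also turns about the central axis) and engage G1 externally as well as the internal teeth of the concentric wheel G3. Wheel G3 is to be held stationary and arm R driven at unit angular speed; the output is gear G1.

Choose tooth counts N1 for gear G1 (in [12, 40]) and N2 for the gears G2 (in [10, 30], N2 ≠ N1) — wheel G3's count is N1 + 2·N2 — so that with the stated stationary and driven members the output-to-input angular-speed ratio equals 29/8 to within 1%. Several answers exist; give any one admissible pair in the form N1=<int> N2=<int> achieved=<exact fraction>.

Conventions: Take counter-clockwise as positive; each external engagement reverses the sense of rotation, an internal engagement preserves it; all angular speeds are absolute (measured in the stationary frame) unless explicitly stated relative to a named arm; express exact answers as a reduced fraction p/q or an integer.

class = planetary set [ratio 29/8 wanted; Willis about the carrier]
Willis with ω_ring = 0: ω_sun/ω_arm = (N1+N3)/N1; set equal to 29/8  ⇒  N3/N1 = 29/8 − 1 = 21/8
N3 = N1 + 2·N2  ⇒  N2/N1 = (N3/N1 − 1)/2 = (21/8 − 1)/2 = 13/16
smallest multiple with N1 ≥ 12 and N2 ≥ 10: k = 1  ⇒  N1 = 1·16 = 16, N2 = 1·13 = 13 (N1 ≤ 40, N2 ≤ 30, N2 ≠ N1 ✓), N3 = 16 + 2·13 = 42
check: (N1+N3)/N1 with N1 = 16, N3 = 42 gives 29/8; |achieved − target| = 0 ≤ 29/800 ✓

N1=16 N2=13 achieved=29/8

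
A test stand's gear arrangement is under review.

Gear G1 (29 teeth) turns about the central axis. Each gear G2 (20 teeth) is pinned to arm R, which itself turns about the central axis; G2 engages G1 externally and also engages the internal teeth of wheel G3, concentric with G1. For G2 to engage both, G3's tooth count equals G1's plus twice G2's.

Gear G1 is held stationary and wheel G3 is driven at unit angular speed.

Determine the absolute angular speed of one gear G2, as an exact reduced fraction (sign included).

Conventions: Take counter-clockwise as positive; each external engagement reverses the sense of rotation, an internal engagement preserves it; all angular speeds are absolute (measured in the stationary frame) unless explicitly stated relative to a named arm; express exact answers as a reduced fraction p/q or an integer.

recognized (axles ride arm R): planetary set, 29/20/69 teeth
ring teeth: 29 + 2·20 = 69
29(ω_sun−ω_arm) = −69(ω_ring−ω_arm),  ω_sun = 0, ω_ring = 1
29(0−ω_arm) = −69(1−ω_arm)  ⇒  98·ω_arm = 69  ⇒  ω_arm = 69/98
sun–planet mesh: 29·(0−69/98) = −20·(ω_p−ω_arm)  ⇒  ω_p−ω_arm = 2001/1960
ω_p = 69/98 + 2001/1960 = 69/40
exact speed ratio = 69/40

69/40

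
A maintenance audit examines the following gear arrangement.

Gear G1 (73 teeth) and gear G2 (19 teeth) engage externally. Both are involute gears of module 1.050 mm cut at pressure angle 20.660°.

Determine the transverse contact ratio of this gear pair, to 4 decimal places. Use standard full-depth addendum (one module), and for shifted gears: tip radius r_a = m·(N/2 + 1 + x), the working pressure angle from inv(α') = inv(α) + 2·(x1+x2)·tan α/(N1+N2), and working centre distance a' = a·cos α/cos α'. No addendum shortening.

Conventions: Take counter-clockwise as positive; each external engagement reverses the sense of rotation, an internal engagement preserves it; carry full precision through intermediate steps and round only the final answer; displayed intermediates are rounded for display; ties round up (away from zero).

recognized (one external pair, fixed centres): single-mesh tooth geometry, m = 1.050, N1 = 73, N2 = 19
base radii: r_b1 = 35.860341, r_b2 = 9.333513
tip radii: r_a1 = 39.375000, r_a2 = 11.025000
no profile shift: α' = α, a' = a
action lengths: √(r_a1²−r_b1²) = 16.261198, √(r_a2²−r_b2²) = 5.868232
base pitch p_b = π·m·cos α = 3.086537
CR = (16.261198 + 5.868232 − 48.300000·sin 20.66000°)/3.086537 = 1.648496
contact ratio ≈ 1.6485

1.6485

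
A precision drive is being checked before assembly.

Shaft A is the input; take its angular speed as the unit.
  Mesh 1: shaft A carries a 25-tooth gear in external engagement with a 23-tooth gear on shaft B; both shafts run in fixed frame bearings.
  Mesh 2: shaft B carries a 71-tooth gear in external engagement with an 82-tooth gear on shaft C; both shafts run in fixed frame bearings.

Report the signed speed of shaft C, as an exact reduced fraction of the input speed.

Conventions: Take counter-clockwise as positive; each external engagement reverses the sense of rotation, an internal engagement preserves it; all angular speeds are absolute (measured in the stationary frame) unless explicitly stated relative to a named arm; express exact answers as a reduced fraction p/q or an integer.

1775/1886

2-mesh fixed-axis compound train (all bearings frame-fixed)
mesh 1 [25T→23T]: |ω|/ω_in = 1×25/23 = 25/23, sense flips to −
mesh 2 [71T→82T]: |ω|/ω_in = (25/23)×71/82 = 1775/1886, sense flips to +
signed output speed (× input speed) = 1775/1886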